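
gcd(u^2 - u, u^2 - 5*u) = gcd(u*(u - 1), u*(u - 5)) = u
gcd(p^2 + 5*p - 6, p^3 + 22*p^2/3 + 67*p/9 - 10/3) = p + 6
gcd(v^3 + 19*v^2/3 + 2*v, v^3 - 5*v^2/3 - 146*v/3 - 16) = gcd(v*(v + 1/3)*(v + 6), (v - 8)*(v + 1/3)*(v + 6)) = v^2 + 19*v/3 + 2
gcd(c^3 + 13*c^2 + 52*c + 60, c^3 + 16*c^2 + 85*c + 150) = c^2 + 11*c + 30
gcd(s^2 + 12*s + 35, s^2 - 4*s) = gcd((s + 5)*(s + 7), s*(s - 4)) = 1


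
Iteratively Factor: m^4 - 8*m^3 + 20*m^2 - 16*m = (m)*(m^3 - 8*m^2 + 20*m - 16) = m*(m - 2)*(m^2 - 6*m + 8) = m*(m - 2)^2*(m - 4)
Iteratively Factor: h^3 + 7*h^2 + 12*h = (h)*(h^2 + 7*h + 12) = h*(h + 3)*(h + 4)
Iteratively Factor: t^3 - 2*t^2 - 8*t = (t)*(t^2 - 2*t - 8) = t*(t + 2)*(t - 4)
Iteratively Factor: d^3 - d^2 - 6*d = (d)*(d^2 - d - 6) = d*(d - 3)*(d + 2)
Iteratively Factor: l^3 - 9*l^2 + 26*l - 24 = (l - 3)*(l^2 - 6*l + 8) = (l - 4)*(l - 3)*(l - 2)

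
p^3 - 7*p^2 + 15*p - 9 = (p - 3)^2*(p - 1)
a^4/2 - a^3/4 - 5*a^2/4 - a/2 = a*(a/2 + 1/2)*(a - 2)*(a + 1/2)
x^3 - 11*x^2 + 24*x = x*(x - 8)*(x - 3)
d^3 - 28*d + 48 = (d - 4)*(d - 2)*(d + 6)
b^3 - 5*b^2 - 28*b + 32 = (b - 8)*(b - 1)*(b + 4)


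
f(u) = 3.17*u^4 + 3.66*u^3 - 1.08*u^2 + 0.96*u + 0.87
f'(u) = 12.68*u^3 + 10.98*u^2 - 2.16*u + 0.96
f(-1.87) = 10.13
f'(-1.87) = -39.52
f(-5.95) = 3159.04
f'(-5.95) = -2268.45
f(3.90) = 938.66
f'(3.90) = 911.71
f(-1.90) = 11.36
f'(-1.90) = -42.27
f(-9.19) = 19671.20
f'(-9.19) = -8893.46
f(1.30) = 17.39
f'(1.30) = 44.57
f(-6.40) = 4309.42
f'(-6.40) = -2859.46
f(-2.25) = 32.80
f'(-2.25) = -83.03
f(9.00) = 23388.54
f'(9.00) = 10114.62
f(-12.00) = 59242.47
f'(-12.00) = -20303.04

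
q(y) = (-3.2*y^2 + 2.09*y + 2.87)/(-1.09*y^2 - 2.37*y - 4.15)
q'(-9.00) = 0.10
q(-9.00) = 3.87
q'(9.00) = 0.08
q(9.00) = 2.09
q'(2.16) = 0.56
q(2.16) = 0.53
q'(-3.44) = 0.02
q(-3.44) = 4.74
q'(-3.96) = 0.16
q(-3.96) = 4.69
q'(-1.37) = -3.26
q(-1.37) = 2.03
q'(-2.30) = -1.26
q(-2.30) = 4.22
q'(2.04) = 0.58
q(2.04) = 0.46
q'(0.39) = 0.45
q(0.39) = -0.61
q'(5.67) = 0.18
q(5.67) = 1.68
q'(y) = (2.09 - 6.4*y)/(-1.09*y^2 - 2.37*y - 4.15) + (2.18*y + 2.37)*(-3.2*y^2 + 2.09*y + 2.87)/(-1.09*y^2 - 2.37*y - 4.15)^2 = (9.8621*y^2 + 32.8166*y - 1.8716)/(1.1881*y^4 + 5.1666*y^3 + 14.6639*y^2 + 19.671*y + 17.2225)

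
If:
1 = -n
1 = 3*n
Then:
No Solution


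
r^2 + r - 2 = (r - 1)*(r + 2)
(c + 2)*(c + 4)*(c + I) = c^3 + 6*c^2 + I*c^2 + 8*c + 6*I*c + 8*I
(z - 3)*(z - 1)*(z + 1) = z^3 - 3*z^2 - z + 3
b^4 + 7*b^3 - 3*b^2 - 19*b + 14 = (b - 1)^2*(b + 2)*(b + 7)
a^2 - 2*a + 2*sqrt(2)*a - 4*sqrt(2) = (a - 2)*(a + 2*sqrt(2))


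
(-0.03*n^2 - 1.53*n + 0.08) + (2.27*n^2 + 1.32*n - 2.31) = 2.24*n^2 - 0.21*n - 2.23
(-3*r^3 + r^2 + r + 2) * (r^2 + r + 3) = -3*r^5 - 2*r^4 - 7*r^3 + 6*r^2 + 5*r + 6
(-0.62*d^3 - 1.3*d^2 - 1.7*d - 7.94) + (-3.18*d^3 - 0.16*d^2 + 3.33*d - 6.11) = -3.8*d^3 - 1.46*d^2 + 1.63*d - 14.05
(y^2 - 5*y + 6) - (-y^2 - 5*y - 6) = 2*y^2 + 12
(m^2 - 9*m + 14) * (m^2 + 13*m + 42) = m^4 + 4*m^3 - 61*m^2 - 196*m + 588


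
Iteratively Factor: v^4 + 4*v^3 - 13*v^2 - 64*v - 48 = (v + 3)*(v^3 + v^2 - 16*v - 16) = (v + 1)*(v + 3)*(v^2 - 16) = (v - 4)*(v + 1)*(v + 3)*(v + 4)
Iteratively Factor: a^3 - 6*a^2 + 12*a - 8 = (a - 2)*(a^2 - 4*a + 4) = (a - 2)^2*(a - 2)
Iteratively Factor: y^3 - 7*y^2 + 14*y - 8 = (y - 4)*(y^2 - 3*y + 2) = (y - 4)*(y - 1)*(y - 2)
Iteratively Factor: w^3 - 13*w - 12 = (w + 1)*(w^2 - w - 12) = (w - 4)*(w + 1)*(w + 3)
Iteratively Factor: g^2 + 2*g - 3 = (g + 3)*(g - 1)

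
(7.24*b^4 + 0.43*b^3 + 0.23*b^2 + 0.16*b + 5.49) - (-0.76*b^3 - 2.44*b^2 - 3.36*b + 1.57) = 7.24*b^4 + 1.19*b^3 + 2.67*b^2 + 3.52*b + 3.92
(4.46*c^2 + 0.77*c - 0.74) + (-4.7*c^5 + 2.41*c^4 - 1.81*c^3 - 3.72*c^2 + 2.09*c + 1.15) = -4.7*c^5 + 2.41*c^4 - 1.81*c^3 + 0.74*c^2 + 2.86*c + 0.41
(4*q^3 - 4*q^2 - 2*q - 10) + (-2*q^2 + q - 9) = 4*q^3 - 6*q^2 - q - 19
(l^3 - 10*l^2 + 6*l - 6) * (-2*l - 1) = -2*l^4 + 19*l^3 - 2*l^2 + 6*l + 6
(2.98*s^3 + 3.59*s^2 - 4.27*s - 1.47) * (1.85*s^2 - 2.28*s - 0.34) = 5.513*s^5 - 0.1529*s^4 - 17.0979*s^3 + 5.7955*s^2 + 4.8034*s + 0.4998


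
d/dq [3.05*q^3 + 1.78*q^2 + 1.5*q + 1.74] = 9.15*q^2 + 3.56*q + 1.5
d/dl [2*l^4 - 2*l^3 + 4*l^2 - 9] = 2*l*(4*l^2 - 3*l + 4)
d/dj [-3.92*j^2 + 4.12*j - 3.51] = 4.12 - 7.84*j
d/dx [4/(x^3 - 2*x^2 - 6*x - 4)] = 4*(-3*x^2 + 4*x + 6)/(-x^3 + 2*x^2 + 6*x + 4)^2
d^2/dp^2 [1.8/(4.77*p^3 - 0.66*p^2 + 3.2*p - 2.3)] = ((2.376 - 51.516*p)*(4.77*p^3 - 0.66*p^2 + 3.2*p - 2.3) + 1.8*(14.31*p^2 - 1.32*p + 3.2)*(28.62*p^2 - 2.64*p + 6.4))/(4.77*p^3 - 0.66*p^2 + 3.2*p - 2.3)^3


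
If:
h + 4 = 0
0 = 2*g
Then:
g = 0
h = -4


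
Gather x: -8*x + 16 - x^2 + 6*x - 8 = -x^2 - 2*x + 8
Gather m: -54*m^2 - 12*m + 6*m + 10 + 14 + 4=-54*m^2 - 6*m + 28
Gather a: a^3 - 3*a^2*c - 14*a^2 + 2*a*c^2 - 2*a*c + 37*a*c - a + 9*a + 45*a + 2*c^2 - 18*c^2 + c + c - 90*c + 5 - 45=a^3 + a^2*(-3*c - 14) + a*(2*c^2 + 35*c + 53) - 16*c^2 - 88*c - 40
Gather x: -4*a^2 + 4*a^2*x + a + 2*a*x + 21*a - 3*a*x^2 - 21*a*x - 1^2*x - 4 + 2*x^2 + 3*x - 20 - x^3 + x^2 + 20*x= -4*a^2 + 22*a - x^3 + x^2*(3 - 3*a) + x*(4*a^2 - 19*a + 22) - 24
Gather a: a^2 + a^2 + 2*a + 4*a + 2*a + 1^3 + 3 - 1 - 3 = 2*a^2 + 8*a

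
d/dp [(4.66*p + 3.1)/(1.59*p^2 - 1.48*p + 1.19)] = (-7.4094*p^2 - 9.858*p + 10.1334)/(2.5281*p^4 - 4.7064*p^3 + 5.9746*p^2 - 3.5224*p + 1.4161)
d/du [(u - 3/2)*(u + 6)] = 2*u + 9/2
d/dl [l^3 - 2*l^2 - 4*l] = 3*l^2 - 4*l - 4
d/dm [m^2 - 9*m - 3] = 2*m - 9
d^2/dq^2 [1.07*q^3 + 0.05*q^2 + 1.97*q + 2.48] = 6.42*q + 0.1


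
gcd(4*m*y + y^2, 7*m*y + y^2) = y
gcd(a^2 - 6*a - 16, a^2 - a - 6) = a + 2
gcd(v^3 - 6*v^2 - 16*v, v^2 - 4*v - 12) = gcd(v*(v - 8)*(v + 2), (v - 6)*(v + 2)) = v + 2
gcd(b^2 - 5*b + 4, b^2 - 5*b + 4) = b^2 - 5*b + 4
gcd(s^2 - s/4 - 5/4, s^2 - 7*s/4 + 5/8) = s - 5/4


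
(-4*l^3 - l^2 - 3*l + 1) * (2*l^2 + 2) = -8*l^5 - 2*l^4 - 14*l^3 - 6*l + 2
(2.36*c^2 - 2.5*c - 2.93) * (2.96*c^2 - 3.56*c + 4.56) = 6.9856*c^4 - 15.8016*c^3 + 10.9888*c^2 - 0.969199999999997*c - 13.3608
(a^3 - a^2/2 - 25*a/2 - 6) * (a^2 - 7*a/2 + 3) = a^5 - 4*a^4 - 31*a^3/4 + 145*a^2/4 - 33*a/2 - 18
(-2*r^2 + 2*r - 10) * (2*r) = -4*r^3 + 4*r^2 - 20*r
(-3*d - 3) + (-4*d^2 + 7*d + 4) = -4*d^2 + 4*d + 1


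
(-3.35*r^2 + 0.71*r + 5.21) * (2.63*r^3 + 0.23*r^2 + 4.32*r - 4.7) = -8.8105*r^5 + 1.0968*r^4 - 0.606400000000002*r^3 + 20.0105*r^2 + 19.1702*r - 24.487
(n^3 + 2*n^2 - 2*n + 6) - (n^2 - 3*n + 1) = n^3 + n^2 + n + 5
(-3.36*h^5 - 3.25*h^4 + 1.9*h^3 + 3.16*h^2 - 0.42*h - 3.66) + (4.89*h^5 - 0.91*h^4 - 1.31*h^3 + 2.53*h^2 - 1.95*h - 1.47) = 1.53*h^5 - 4.16*h^4 + 0.59*h^3 + 5.69*h^2 - 2.37*h - 5.13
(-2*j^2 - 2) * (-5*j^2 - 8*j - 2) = 10*j^4 + 16*j^3 + 14*j^2 + 16*j + 4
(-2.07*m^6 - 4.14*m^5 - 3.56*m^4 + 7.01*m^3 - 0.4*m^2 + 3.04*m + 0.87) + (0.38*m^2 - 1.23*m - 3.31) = -2.07*m^6 - 4.14*m^5 - 3.56*m^4 + 7.01*m^3 - 0.02*m^2 + 1.81*m - 2.44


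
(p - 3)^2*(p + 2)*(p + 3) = p^4 - p^3 - 15*p^2 + 9*p + 54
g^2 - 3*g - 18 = (g - 6)*(g + 3)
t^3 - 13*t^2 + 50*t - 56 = (t - 7)*(t - 4)*(t - 2)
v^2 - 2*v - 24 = (v - 6)*(v + 4)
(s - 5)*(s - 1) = s^2 - 6*s + 5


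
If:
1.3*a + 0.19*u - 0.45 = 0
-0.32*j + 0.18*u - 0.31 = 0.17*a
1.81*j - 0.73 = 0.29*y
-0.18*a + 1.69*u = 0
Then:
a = 0.34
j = -1.13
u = 0.04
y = -9.57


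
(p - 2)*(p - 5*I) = p^2 - 2*p - 5*I*p + 10*I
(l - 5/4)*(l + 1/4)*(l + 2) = l^3 + l^2 - 37*l/16 - 5/8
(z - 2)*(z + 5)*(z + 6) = z^3 + 9*z^2 + 8*z - 60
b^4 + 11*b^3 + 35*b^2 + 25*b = b*(b + 1)*(b + 5)^2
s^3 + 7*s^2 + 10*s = s*(s + 2)*(s + 5)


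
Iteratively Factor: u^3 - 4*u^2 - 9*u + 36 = (u + 3)*(u^2 - 7*u + 12) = (u - 4)*(u + 3)*(u - 3)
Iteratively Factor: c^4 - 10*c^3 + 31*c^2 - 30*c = (c - 5)*(c^3 - 5*c^2 + 6*c) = c*(c - 5)*(c^2 - 5*c + 6) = c*(c - 5)*(c - 2)*(c - 3)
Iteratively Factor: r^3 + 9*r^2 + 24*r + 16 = (r + 4)*(r^2 + 5*r + 4) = (r + 1)*(r + 4)*(r + 4)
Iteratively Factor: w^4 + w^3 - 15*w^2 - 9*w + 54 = (w - 2)*(w^3 + 3*w^2 - 9*w - 27) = (w - 3)*(w - 2)*(w^2 + 6*w + 9) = (w - 3)*(w - 2)*(w + 3)*(w + 3)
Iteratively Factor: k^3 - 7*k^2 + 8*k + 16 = (k - 4)*(k^2 - 3*k - 4) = (k - 4)^2*(k + 1)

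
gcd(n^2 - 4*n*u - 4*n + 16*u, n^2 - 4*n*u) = -n + 4*u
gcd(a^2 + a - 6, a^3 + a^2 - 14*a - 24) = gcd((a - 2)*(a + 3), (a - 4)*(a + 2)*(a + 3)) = a + 3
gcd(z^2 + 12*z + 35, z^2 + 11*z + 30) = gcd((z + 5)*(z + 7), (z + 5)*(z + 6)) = z + 5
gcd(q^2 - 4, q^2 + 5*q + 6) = q + 2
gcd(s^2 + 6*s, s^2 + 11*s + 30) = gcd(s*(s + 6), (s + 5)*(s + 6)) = s + 6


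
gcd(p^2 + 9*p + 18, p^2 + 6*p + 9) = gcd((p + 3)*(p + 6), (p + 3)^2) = p + 3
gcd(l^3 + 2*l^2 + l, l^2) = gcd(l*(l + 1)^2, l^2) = l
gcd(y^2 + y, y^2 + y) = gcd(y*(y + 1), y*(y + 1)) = y^2 + y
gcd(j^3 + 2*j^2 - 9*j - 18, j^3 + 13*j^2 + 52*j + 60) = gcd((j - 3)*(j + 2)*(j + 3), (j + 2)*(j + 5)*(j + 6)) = j + 2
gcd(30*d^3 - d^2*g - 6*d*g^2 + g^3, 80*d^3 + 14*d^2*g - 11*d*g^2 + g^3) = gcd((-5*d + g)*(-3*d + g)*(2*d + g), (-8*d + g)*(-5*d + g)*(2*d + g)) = 10*d^2 + 3*d*g - g^2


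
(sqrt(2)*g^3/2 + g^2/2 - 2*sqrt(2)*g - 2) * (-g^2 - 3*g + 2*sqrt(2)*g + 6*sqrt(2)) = -sqrt(2)*g^5/2 - 3*sqrt(2)*g^4/2 + 3*g^4/2 + 3*sqrt(2)*g^3 + 9*g^3/2 - 6*g^2 + 9*sqrt(2)*g^2 - 18*g - 4*sqrt(2)*g - 12*sqrt(2)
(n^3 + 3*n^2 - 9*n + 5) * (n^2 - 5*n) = n^5 - 2*n^4 - 24*n^3 + 50*n^2 - 25*n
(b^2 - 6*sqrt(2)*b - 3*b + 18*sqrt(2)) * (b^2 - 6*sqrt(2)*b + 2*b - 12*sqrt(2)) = b^4 - 12*sqrt(2)*b^3 - b^3 + 12*sqrt(2)*b^2 + 66*b^2 - 72*b + 72*sqrt(2)*b - 432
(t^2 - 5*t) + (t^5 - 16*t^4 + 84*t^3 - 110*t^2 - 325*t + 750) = t^5 - 16*t^4 + 84*t^3 - 109*t^2 - 330*t + 750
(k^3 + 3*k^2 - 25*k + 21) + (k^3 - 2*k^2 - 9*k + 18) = 2*k^3 + k^2 - 34*k + 39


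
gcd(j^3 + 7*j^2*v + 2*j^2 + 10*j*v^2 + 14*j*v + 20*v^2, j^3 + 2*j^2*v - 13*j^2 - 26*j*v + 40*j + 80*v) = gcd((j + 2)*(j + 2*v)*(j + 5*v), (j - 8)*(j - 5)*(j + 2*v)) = j + 2*v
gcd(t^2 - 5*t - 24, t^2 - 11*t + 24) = t - 8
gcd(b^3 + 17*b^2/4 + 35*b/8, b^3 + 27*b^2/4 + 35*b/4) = b^2 + 7*b/4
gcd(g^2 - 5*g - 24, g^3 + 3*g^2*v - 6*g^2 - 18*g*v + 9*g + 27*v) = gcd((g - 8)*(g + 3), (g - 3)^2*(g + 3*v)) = 1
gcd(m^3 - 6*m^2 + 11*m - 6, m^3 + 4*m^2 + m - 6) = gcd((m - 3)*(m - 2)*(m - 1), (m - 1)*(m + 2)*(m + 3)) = m - 1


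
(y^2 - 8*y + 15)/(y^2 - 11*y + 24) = (y - 5)/(y - 8)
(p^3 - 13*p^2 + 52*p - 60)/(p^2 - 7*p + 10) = p - 6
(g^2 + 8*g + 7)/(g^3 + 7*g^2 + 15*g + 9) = (g + 7)/(g^2 + 6*g + 9)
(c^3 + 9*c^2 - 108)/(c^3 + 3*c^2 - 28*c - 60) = (c^2 + 3*c - 18)/(c^2 - 3*c - 10)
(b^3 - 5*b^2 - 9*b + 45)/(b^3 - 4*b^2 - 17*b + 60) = (b + 3)/(b + 4)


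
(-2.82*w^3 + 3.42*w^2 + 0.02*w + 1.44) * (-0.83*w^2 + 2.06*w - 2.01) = 2.3406*w^5 - 8.6478*w^4 + 12.6968*w^3 - 8.0282*w^2 + 2.9262*w - 2.8944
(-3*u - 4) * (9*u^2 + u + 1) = -27*u^3 - 39*u^2 - 7*u - 4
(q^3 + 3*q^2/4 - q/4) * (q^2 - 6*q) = q^5 - 21*q^4/4 - 19*q^3/4 + 3*q^2/2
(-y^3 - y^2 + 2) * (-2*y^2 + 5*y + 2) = 2*y^5 - 3*y^4 - 7*y^3 - 6*y^2 + 10*y + 4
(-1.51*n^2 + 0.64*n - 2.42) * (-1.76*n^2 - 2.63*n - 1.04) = 2.6576*n^4 + 2.8449*n^3 + 4.1464*n^2 + 5.699*n + 2.5168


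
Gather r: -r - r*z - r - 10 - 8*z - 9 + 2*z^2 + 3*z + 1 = r*(-z - 2) + 2*z^2 - 5*z - 18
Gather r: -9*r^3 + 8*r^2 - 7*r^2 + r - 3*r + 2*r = -9*r^3 + r^2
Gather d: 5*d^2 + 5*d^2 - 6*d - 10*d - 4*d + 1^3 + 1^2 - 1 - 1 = 10*d^2 - 20*d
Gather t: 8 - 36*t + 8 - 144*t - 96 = -180*t - 80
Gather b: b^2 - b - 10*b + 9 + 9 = b^2 - 11*b + 18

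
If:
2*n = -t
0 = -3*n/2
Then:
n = 0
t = 0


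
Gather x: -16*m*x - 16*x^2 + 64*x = -16*x^2 + x*(64 - 16*m)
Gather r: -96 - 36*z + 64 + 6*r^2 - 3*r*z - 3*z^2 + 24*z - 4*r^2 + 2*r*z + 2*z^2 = 2*r^2 - r*z - z^2 - 12*z - 32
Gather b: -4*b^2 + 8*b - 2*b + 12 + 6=-4*b^2 + 6*b + 18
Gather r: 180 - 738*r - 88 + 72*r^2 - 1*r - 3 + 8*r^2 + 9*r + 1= 80*r^2 - 730*r + 90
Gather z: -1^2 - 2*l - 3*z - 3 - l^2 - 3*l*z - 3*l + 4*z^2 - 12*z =-l^2 - 5*l + 4*z^2 + z*(-3*l - 15) - 4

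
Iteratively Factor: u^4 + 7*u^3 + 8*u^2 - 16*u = (u - 1)*(u^3 + 8*u^2 + 16*u) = (u - 1)*(u + 4)*(u^2 + 4*u) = u*(u - 1)*(u + 4)*(u + 4)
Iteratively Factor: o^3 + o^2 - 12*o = (o + 4)*(o^2 - 3*o) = o*(o + 4)*(o - 3)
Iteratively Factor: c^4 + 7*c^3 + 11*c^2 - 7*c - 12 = (c + 4)*(c^3 + 3*c^2 - c - 3) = (c + 1)*(c + 4)*(c^2 + 2*c - 3) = (c - 1)*(c + 1)*(c + 4)*(c + 3)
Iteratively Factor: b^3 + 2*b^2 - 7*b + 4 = (b + 4)*(b^2 - 2*b + 1) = (b - 1)*(b + 4)*(b - 1)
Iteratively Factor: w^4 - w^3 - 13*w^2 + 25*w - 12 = (w - 1)*(w^3 - 13*w + 12) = (w - 1)*(w + 4)*(w^2 - 4*w + 3) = (w - 1)^2*(w + 4)*(w - 3)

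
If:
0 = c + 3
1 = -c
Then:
No Solution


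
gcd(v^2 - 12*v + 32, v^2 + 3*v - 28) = v - 4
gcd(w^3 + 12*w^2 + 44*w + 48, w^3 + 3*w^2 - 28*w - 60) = w^2 + 8*w + 12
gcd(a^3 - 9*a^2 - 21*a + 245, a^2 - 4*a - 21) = a - 7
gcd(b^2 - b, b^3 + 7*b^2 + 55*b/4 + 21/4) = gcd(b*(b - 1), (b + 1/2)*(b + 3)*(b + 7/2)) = 1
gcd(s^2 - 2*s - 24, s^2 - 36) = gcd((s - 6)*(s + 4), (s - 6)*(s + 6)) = s - 6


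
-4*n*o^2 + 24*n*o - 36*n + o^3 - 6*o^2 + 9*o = (-4*n + o)*(o - 3)^2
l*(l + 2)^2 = l^3 + 4*l^2 + 4*l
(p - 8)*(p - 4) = p^2 - 12*p + 32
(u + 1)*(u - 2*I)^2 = u^3 + u^2 - 4*I*u^2 - 4*u - 4*I*u - 4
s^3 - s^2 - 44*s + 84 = (s - 6)*(s - 2)*(s + 7)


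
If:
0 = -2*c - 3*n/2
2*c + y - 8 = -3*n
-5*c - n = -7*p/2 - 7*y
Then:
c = y/2 - 4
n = 16/3 - 2*y/3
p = -31*y/21 - 88/21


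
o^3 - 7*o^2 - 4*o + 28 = (o - 7)*(o - 2)*(o + 2)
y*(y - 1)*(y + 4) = y^3 + 3*y^2 - 4*y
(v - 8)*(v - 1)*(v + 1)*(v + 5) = v^4 - 3*v^3 - 41*v^2 + 3*v + 40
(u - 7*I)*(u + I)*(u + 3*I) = u^3 - 3*I*u^2 + 25*u + 21*I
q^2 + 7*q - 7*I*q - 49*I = (q + 7)*(q - 7*I)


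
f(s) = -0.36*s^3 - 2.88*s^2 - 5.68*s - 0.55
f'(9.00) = -145.00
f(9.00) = -547.39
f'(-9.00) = -41.32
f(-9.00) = 79.73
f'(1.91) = -20.62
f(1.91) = -24.41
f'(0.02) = -5.80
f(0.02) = -0.66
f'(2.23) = -23.90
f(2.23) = -31.53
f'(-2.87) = 1.96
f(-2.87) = 0.54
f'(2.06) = -22.13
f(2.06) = -27.62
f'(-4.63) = -2.16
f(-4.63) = -0.26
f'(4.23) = -49.37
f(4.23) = -103.36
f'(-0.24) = -4.36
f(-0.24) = 0.65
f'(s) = -1.08*s^2 - 5.76*s - 5.68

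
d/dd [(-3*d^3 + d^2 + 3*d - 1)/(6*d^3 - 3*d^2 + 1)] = (3*d^4 - 36*d^3 + 18*d^2 - 4*d + 3)/(36*d^6 - 36*d^5 + 9*d^4 + 12*d^3 - 6*d^2 + 1)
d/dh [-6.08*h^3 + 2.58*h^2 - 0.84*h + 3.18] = -18.24*h^2 + 5.16*h - 0.84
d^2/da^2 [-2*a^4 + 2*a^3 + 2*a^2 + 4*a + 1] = -24*a^2 + 12*a + 4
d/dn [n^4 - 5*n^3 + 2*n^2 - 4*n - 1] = 4*n^3 - 15*n^2 + 4*n - 4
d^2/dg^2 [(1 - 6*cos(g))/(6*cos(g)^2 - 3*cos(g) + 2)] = 3*(-162*(1 - cos(2*g))^2*cos(g) + 3*(1 - cos(2*g))^2 + 249*cos(g)/2 - 73*cos(2*g)/2 - 153*cos(3*g)/2 + 36*cos(5*g) - 45/2)/(3*cos(g) - 3*cos(2*g) - 5)^3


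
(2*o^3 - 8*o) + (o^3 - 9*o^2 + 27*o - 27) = 3*o^3 - 9*o^2 + 19*o - 27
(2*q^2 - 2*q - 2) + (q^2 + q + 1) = 3*q^2 - q - 1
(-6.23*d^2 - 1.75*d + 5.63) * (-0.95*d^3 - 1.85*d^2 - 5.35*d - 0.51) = 5.9185*d^5 + 13.188*d^4 + 31.2195*d^3 + 2.1243*d^2 - 29.228*d - 2.8713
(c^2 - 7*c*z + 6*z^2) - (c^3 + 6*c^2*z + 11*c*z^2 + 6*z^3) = -c^3 - 6*c^2*z + c^2 - 11*c*z^2 - 7*c*z - 6*z^3 + 6*z^2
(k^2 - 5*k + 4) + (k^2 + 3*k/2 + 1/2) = 2*k^2 - 7*k/2 + 9/2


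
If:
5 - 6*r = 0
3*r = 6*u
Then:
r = 5/6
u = 5/12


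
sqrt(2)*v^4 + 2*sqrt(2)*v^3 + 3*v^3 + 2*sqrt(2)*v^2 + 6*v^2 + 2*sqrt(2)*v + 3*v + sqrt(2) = (v + 1)^2*(v + sqrt(2))*(sqrt(2)*v + 1)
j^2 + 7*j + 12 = (j + 3)*(j + 4)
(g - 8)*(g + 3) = g^2 - 5*g - 24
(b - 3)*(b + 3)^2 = b^3 + 3*b^2 - 9*b - 27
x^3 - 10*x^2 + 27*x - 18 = (x - 6)*(x - 3)*(x - 1)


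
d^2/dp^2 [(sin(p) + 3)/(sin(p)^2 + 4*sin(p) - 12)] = (-9*sin(p)^5 - 8*sin(p)^4 - 222*sin(p)^2 - 437*sin(p)/2 + 24*sin(3*p) + sin(5*p)/2 + 264)/((sin(p) - 2)^3*(sin(p) + 6)^3)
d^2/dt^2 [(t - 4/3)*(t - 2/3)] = 2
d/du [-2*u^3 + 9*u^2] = 6*u*(3 - u)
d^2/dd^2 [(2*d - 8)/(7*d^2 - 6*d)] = 4*(49*d^3 - 588*d^2 + 504*d - 144)/(d^3*(343*d^3 - 882*d^2 + 756*d - 216))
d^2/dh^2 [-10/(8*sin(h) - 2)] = 20*(4*sin(h)^2 + sin(h) - 8)/(4*sin(h) - 1)^3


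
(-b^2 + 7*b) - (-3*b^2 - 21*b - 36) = 2*b^2 + 28*b + 36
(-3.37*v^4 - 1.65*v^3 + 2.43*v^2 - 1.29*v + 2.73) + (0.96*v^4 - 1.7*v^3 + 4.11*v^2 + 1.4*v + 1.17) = -2.41*v^4 - 3.35*v^3 + 6.54*v^2 + 0.11*v + 3.9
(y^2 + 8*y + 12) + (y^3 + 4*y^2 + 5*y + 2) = y^3 + 5*y^2 + 13*y + 14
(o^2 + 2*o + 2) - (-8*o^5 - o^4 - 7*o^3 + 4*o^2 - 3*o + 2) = 8*o^5 + o^4 + 7*o^3 - 3*o^2 + 5*o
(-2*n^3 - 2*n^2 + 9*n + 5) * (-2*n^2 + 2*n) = 4*n^5 - 22*n^3 + 8*n^2 + 10*n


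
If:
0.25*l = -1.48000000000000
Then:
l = -5.92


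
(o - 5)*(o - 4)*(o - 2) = o^3 - 11*o^2 + 38*o - 40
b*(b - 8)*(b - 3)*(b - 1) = b^4 - 12*b^3 + 35*b^2 - 24*b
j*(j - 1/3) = j^2 - j/3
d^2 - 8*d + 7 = (d - 7)*(d - 1)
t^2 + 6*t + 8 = (t + 2)*(t + 4)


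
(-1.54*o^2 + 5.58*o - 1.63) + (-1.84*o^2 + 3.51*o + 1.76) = -3.38*o^2 + 9.09*o + 0.13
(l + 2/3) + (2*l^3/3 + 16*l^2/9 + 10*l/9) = 2*l^3/3 + 16*l^2/9 + 19*l/9 + 2/3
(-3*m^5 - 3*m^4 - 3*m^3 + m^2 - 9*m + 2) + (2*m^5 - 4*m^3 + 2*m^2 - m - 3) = -m^5 - 3*m^4 - 7*m^3 + 3*m^2 - 10*m - 1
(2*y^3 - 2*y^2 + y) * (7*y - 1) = 14*y^4 - 16*y^3 + 9*y^2 - y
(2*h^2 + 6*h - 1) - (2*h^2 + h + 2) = 5*h - 3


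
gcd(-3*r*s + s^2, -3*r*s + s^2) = 3*r*s - s^2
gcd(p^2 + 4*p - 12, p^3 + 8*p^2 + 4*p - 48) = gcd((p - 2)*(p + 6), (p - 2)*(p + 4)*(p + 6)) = p^2 + 4*p - 12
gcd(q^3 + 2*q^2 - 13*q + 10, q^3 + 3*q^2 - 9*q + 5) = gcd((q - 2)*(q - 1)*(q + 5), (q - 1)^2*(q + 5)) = q^2 + 4*q - 5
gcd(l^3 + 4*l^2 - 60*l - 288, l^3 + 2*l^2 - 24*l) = l + 6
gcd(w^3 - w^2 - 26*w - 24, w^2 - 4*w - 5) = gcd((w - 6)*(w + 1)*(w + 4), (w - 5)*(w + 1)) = w + 1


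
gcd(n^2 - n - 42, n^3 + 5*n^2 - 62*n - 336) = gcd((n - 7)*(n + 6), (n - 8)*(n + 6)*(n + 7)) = n + 6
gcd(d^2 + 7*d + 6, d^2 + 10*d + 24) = d + 6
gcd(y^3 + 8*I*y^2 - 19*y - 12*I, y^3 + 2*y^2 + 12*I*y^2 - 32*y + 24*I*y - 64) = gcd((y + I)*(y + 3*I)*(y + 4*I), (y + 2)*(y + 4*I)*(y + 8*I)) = y + 4*I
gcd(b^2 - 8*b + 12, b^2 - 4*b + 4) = b - 2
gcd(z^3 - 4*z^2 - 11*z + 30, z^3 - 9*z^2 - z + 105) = z^2 - 2*z - 15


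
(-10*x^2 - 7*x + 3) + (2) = -10*x^2 - 7*x + 5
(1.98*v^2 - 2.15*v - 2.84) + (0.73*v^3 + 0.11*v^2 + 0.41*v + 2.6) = 0.73*v^3 + 2.09*v^2 - 1.74*v - 0.24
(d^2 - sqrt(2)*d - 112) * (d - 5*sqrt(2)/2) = d^3 - 7*sqrt(2)*d^2/2 - 107*d + 280*sqrt(2)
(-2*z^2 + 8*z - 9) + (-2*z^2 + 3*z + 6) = -4*z^2 + 11*z - 3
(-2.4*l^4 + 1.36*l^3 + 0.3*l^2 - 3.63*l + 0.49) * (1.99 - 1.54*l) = 3.696*l^5 - 6.8704*l^4 + 2.2444*l^3 + 6.1872*l^2 - 7.9783*l + 0.9751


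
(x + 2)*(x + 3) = x^2 + 5*x + 6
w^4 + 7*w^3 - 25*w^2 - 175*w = w*(w - 5)*(w + 5)*(w + 7)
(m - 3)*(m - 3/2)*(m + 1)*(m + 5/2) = m^4 - m^3 - 35*m^2/4 + 9*m/2 + 45/4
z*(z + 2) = z^2 + 2*z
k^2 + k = k*(k + 1)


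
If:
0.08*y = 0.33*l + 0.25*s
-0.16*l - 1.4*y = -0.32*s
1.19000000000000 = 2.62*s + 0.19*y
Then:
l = -0.30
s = 0.44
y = 0.14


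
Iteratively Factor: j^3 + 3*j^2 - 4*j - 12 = (j + 2)*(j^2 + j - 6) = (j + 2)*(j + 3)*(j - 2)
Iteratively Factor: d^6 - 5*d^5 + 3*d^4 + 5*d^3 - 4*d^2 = (d - 4)*(d^5 - d^4 - d^3 + d^2) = (d - 4)*(d + 1)*(d^4 - 2*d^3 + d^2) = d*(d - 4)*(d + 1)*(d^3 - 2*d^2 + d) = d*(d - 4)*(d - 1)*(d + 1)*(d^2 - d) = d*(d - 4)*(d - 1)^2*(d + 1)*(d)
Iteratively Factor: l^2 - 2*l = (l - 2)*(l)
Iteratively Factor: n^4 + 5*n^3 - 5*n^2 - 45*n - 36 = (n + 1)*(n^3 + 4*n^2 - 9*n - 36) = (n - 3)*(n + 1)*(n^2 + 7*n + 12) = (n - 3)*(n + 1)*(n + 4)*(n + 3)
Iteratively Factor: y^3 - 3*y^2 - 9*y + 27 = (y - 3)*(y^2 - 9) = (y - 3)^2*(y + 3)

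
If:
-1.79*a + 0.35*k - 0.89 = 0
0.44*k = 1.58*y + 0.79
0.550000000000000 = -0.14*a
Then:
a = -3.93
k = -17.55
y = -5.39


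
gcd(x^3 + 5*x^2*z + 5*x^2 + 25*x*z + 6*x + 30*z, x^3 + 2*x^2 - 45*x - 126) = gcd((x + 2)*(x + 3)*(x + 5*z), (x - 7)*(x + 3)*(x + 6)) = x + 3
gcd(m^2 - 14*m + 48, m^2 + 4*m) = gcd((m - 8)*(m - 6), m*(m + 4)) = 1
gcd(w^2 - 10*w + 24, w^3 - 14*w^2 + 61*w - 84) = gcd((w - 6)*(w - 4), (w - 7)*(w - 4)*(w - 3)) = w - 4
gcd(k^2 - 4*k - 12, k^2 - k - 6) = k + 2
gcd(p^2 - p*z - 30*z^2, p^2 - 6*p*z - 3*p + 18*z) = -p + 6*z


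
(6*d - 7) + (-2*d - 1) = 4*d - 8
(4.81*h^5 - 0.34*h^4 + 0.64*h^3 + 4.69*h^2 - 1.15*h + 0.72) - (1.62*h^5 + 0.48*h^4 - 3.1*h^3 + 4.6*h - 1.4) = 3.19*h^5 - 0.82*h^4 + 3.74*h^3 + 4.69*h^2 - 5.75*h + 2.12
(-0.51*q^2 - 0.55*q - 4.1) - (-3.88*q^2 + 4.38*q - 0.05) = 3.37*q^2 - 4.93*q - 4.05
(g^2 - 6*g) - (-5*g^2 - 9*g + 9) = 6*g^2 + 3*g - 9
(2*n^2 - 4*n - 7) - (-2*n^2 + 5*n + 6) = 4*n^2 - 9*n - 13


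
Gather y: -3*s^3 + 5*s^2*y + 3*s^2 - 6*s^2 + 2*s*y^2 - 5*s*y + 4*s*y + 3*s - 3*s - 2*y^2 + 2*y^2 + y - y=-3*s^3 - 3*s^2 + 2*s*y^2 + y*(5*s^2 - s)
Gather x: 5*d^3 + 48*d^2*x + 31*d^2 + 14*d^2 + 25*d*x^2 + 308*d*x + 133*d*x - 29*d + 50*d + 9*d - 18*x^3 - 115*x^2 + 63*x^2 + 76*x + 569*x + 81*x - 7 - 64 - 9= 5*d^3 + 45*d^2 + 30*d - 18*x^3 + x^2*(25*d - 52) + x*(48*d^2 + 441*d + 726) - 80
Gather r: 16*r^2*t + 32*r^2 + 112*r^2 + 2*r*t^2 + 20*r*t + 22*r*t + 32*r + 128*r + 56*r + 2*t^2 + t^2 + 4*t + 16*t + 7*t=r^2*(16*t + 144) + r*(2*t^2 + 42*t + 216) + 3*t^2 + 27*t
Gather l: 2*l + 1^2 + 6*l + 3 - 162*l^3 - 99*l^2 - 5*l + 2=-162*l^3 - 99*l^2 + 3*l + 6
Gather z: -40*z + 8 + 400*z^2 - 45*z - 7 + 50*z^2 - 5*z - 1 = 450*z^2 - 90*z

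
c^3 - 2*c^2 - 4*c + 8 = (c - 2)^2*(c + 2)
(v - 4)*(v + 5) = v^2 + v - 20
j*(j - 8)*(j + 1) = j^3 - 7*j^2 - 8*j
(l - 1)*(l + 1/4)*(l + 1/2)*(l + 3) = l^4 + 11*l^3/4 - 11*l^2/8 - 2*l - 3/8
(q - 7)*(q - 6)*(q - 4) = q^3 - 17*q^2 + 94*q - 168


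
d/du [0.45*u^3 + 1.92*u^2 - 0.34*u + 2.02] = 1.35*u^2 + 3.84*u - 0.34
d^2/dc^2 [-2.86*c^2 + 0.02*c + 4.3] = -5.72000000000000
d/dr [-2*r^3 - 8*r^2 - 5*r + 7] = -6*r^2 - 16*r - 5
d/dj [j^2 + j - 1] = 2*j + 1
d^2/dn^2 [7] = 0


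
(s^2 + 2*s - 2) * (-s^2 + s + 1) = -s^4 - s^3 + 5*s^2 - 2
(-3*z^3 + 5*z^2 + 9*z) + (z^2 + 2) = -3*z^3 + 6*z^2 + 9*z + 2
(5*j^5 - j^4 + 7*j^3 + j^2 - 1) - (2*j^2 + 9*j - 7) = 5*j^5 - j^4 + 7*j^3 - j^2 - 9*j + 6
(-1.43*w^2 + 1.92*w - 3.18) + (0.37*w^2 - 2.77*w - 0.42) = -1.06*w^2 - 0.85*w - 3.6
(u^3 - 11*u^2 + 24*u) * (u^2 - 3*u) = u^5 - 14*u^4 + 57*u^3 - 72*u^2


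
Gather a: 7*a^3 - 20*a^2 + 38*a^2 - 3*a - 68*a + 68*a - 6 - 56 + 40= 7*a^3 + 18*a^2 - 3*a - 22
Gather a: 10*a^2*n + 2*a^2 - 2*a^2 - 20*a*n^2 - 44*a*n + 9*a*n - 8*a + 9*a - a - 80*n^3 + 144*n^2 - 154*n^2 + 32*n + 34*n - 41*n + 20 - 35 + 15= 10*a^2*n + a*(-20*n^2 - 35*n) - 80*n^3 - 10*n^2 + 25*n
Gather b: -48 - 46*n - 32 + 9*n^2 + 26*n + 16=9*n^2 - 20*n - 64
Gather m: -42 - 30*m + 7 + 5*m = -25*m - 35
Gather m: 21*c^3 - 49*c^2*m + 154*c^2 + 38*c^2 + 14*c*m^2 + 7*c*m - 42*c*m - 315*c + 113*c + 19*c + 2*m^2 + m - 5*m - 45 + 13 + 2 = 21*c^3 + 192*c^2 - 183*c + m^2*(14*c + 2) + m*(-49*c^2 - 35*c - 4) - 30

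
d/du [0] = 0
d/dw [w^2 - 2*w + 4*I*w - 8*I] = 2*w - 2 + 4*I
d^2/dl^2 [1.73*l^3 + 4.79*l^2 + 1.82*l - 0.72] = 10.38*l + 9.58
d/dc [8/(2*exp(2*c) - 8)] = -8*exp(2*c)/(exp(2*c) - 4)^2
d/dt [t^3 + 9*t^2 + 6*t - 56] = 3*t^2 + 18*t + 6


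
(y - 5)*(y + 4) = y^2 - y - 20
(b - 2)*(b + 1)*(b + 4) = b^3 + 3*b^2 - 6*b - 8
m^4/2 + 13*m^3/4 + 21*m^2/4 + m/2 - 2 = (m/2 + 1/2)*(m - 1/2)*(m + 2)*(m + 4)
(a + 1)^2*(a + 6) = a^3 + 8*a^2 + 13*a + 6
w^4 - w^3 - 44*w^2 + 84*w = w*(w - 6)*(w - 2)*(w + 7)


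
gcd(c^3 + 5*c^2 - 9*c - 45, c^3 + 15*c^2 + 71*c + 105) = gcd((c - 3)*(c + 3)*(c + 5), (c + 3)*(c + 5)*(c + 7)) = c^2 + 8*c + 15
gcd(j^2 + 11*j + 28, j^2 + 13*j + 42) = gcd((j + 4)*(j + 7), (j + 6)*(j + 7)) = j + 7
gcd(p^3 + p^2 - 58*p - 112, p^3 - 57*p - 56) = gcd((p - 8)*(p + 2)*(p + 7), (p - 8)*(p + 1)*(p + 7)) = p^2 - p - 56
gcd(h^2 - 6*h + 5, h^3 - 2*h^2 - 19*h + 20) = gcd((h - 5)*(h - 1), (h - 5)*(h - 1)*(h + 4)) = h^2 - 6*h + 5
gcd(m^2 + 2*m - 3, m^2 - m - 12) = m + 3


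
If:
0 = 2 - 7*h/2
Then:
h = 4/7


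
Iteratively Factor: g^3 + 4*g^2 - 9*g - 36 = (g + 4)*(g^2 - 9) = (g + 3)*(g + 4)*(g - 3)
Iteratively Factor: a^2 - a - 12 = (a - 4)*(a + 3)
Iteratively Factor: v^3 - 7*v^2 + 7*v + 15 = (v - 5)*(v^2 - 2*v - 3) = (v - 5)*(v - 3)*(v + 1)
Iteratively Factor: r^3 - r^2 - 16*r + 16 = (r + 4)*(r^2 - 5*r + 4) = (r - 4)*(r + 4)*(r - 1)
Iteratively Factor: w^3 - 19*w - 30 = (w + 2)*(w^2 - 2*w - 15) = (w - 5)*(w + 2)*(w + 3)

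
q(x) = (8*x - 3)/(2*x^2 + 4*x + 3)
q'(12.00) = -0.02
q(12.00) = 0.27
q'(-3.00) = -1.78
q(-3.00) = -3.00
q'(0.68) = 0.83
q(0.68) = 0.37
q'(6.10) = -0.05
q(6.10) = 0.45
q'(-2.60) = -2.76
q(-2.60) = -3.89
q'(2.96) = -0.07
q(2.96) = 0.64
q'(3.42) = -0.07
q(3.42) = 0.61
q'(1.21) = 0.23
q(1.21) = 0.62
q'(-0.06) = 4.60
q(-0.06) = -1.26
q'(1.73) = 0.04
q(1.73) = 0.68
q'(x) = (-4*x - 4)*(8*x - 3)/(2*x^2 + 4*x + 3)^2 + 8/(2*x^2 + 4*x + 3) = 4*(-4*x^2 + 3*x + 9)/(4*x^4 + 16*x^3 + 28*x^2 + 24*x + 9)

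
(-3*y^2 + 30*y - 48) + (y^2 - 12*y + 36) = -2*y^2 + 18*y - 12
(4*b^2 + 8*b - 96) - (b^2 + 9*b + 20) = 3*b^2 - b - 116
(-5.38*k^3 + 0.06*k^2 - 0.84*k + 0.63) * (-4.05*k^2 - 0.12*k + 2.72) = 21.789*k^5 + 0.4026*k^4 - 11.2388*k^3 - 2.2875*k^2 - 2.3604*k + 1.7136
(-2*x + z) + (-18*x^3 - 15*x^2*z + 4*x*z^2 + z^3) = -18*x^3 - 15*x^2*z + 4*x*z^2 - 2*x + z^3 + z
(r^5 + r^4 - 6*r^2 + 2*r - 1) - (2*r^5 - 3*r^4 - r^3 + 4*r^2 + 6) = -r^5 + 4*r^4 + r^3 - 10*r^2 + 2*r - 7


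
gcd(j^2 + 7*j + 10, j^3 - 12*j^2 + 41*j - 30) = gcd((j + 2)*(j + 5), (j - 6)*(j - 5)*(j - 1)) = 1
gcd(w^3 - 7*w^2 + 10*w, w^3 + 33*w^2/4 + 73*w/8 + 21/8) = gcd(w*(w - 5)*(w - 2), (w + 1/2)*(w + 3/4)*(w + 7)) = 1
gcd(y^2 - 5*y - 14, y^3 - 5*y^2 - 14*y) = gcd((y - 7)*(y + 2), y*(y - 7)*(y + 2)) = y^2 - 5*y - 14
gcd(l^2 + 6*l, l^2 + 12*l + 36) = l + 6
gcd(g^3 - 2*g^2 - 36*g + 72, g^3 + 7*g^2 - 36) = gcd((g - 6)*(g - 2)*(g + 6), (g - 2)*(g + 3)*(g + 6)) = g^2 + 4*g - 12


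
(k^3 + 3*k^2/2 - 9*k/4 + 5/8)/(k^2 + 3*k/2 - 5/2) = (k^2 - k + 1/4)/(k - 1)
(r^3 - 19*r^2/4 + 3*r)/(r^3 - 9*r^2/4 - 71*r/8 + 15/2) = 2*r/(2*r + 5)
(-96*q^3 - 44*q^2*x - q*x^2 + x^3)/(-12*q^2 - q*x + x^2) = (-32*q^2 - 4*q*x + x^2)/(-4*q + x)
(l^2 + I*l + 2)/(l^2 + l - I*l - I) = (l + 2*I)/(l + 1)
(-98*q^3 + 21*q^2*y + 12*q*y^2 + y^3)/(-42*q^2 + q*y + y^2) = (-14*q^2 + 5*q*y + y^2)/(-6*q + y)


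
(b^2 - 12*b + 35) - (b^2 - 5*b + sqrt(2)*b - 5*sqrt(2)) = -7*b - sqrt(2)*b + 5*sqrt(2) + 35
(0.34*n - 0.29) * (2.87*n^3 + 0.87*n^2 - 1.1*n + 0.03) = 0.9758*n^4 - 0.5365*n^3 - 0.6263*n^2 + 0.3292*n - 0.0087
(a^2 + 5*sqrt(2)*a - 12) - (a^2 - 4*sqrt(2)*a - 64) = 9*sqrt(2)*a + 52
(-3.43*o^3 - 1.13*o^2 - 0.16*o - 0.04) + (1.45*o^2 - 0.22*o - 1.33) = -3.43*o^3 + 0.32*o^2 - 0.38*o - 1.37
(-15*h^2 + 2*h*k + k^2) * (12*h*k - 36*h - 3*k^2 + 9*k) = -180*h^3*k + 540*h^3 + 69*h^2*k^2 - 207*h^2*k + 6*h*k^3 - 18*h*k^2 - 3*k^4 + 9*k^3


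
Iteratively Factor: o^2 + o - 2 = (o - 1)*(o + 2)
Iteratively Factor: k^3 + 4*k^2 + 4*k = (k + 2)*(k^2 + 2*k) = (k + 2)^2*(k)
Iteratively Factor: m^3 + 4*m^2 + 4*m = (m)*(m^2 + 4*m + 4) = m*(m + 2)*(m + 2)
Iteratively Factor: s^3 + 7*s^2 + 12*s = (s + 4)*(s^2 + 3*s) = (s + 3)*(s + 4)*(s)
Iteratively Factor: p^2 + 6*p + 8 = (p + 4)*(p + 2)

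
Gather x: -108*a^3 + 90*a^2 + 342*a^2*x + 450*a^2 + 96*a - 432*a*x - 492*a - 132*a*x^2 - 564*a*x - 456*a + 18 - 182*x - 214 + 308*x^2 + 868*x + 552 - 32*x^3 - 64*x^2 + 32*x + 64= -108*a^3 + 540*a^2 - 852*a - 32*x^3 + x^2*(244 - 132*a) + x*(342*a^2 - 996*a + 718) + 420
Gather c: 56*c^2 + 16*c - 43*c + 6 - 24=56*c^2 - 27*c - 18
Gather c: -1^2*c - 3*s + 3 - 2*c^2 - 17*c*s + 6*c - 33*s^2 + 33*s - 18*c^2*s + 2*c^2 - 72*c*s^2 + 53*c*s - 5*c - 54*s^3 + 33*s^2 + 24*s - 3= -18*c^2*s + c*(-72*s^2 + 36*s) - 54*s^3 + 54*s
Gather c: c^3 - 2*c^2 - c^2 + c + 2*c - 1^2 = c^3 - 3*c^2 + 3*c - 1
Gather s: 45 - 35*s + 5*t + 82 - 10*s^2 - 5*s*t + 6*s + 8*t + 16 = -10*s^2 + s*(-5*t - 29) + 13*t + 143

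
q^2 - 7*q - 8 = (q - 8)*(q + 1)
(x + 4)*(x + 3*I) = x^2 + 4*x + 3*I*x + 12*I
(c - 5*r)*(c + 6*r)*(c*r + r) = c^3*r + c^2*r^2 + c^2*r - 30*c*r^3 + c*r^2 - 30*r^3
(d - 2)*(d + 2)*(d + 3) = d^3 + 3*d^2 - 4*d - 12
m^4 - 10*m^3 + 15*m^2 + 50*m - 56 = (m - 7)*(m - 4)*(m - 1)*(m + 2)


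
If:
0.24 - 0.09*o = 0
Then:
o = 2.67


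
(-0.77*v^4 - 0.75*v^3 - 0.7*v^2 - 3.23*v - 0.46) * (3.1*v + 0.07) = -2.387*v^5 - 2.3789*v^4 - 2.2225*v^3 - 10.062*v^2 - 1.6521*v - 0.0322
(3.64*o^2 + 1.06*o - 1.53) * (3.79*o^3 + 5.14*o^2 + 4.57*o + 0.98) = 13.7956*o^5 + 22.727*o^4 + 16.2845*o^3 + 0.547200000000001*o^2 - 5.9533*o - 1.4994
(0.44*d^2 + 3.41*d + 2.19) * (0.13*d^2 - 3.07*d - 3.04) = 0.0572*d^4 - 0.9075*d^3 - 11.5216*d^2 - 17.0897*d - 6.6576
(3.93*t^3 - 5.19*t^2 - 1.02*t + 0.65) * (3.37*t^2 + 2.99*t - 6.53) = 13.2441*t^5 - 5.7396*t^4 - 44.6184*t^3 + 33.0314*t^2 + 8.6041*t - 4.2445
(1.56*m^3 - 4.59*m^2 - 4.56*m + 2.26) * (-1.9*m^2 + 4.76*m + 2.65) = -2.964*m^5 + 16.1466*m^4 - 9.0504*m^3 - 38.1631*m^2 - 1.3264*m + 5.989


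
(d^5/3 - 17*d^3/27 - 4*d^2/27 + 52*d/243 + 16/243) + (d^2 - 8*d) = d^5/3 - 17*d^3/27 + 23*d^2/27 - 1892*d/243 + 16/243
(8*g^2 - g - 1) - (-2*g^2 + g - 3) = 10*g^2 - 2*g + 2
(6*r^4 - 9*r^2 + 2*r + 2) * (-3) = -18*r^4 + 27*r^2 - 6*r - 6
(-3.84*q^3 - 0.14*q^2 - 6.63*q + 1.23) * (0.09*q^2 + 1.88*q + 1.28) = -0.3456*q^5 - 7.2318*q^4 - 5.7751*q^3 - 12.5329*q^2 - 6.174*q + 1.5744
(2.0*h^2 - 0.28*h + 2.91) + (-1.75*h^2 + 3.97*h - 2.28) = 0.25*h^2 + 3.69*h + 0.63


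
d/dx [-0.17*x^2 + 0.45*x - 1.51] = 0.45 - 0.34*x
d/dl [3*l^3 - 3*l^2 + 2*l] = 9*l^2 - 6*l + 2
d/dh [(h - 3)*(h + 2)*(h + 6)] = 3*h^2 + 10*h - 12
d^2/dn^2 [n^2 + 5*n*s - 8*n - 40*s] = 2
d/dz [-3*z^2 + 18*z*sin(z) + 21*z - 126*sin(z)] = 18*z*cos(z) - 6*z + 18*sin(z) - 126*cos(z) + 21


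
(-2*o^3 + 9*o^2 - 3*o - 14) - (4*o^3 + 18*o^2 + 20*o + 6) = -6*o^3 - 9*o^2 - 23*o - 20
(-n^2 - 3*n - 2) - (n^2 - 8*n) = -2*n^2 + 5*n - 2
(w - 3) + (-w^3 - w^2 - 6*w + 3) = -w^3 - w^2 - 5*w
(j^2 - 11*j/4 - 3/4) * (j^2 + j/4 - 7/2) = j^4 - 5*j^3/2 - 79*j^2/16 + 151*j/16 + 21/8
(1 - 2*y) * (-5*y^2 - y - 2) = 10*y^3 - 3*y^2 + 3*y - 2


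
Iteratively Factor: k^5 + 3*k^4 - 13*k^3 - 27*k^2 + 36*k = (k + 4)*(k^4 - k^3 - 9*k^2 + 9*k) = (k + 3)*(k + 4)*(k^3 - 4*k^2 + 3*k) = (k - 3)*(k + 3)*(k + 4)*(k^2 - k) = k*(k - 3)*(k + 3)*(k + 4)*(k - 1)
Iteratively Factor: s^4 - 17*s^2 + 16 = (s + 4)*(s^3 - 4*s^2 - s + 4) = (s - 1)*(s + 4)*(s^2 - 3*s - 4) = (s - 4)*(s - 1)*(s + 4)*(s + 1)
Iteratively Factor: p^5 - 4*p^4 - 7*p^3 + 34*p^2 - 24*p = (p - 4)*(p^4 - 7*p^2 + 6*p) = (p - 4)*(p - 1)*(p^3 + p^2 - 6*p) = p*(p - 4)*(p - 1)*(p^2 + p - 6) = p*(p - 4)*(p - 2)*(p - 1)*(p + 3)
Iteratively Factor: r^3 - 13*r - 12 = (r - 4)*(r^2 + 4*r + 3) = (r - 4)*(r + 1)*(r + 3)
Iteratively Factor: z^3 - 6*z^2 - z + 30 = (z - 5)*(z^2 - z - 6) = (z - 5)*(z - 3)*(z + 2)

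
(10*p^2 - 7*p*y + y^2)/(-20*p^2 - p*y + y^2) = (-2*p + y)/(4*p + y)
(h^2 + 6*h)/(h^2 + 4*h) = (h + 6)/(h + 4)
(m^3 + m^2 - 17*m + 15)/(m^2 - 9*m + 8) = (m^2 + 2*m - 15)/(m - 8)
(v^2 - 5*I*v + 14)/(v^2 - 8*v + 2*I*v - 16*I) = (v - 7*I)/(v - 8)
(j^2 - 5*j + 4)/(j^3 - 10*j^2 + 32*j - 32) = (j - 1)/(j^2 - 6*j + 8)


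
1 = 1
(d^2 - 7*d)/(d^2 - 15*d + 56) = d/(d - 8)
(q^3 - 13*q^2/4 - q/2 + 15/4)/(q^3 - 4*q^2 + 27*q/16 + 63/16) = 4*(4*q^2 - q - 5)/(16*q^2 - 16*q - 21)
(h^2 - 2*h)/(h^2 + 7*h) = (h - 2)/(h + 7)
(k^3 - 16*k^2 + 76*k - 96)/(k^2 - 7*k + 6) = (k^2 - 10*k + 16)/(k - 1)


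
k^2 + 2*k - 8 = (k - 2)*(k + 4)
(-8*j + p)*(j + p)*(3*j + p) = -24*j^3 - 29*j^2*p - 4*j*p^2 + p^3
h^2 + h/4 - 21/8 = (h - 3/2)*(h + 7/4)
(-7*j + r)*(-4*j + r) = 28*j^2 - 11*j*r + r^2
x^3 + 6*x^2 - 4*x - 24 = (x - 2)*(x + 2)*(x + 6)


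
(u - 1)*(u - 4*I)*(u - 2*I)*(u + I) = u^4 - u^3 - 5*I*u^3 - 2*u^2 + 5*I*u^2 + 2*u - 8*I*u + 8*I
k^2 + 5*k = k*(k + 5)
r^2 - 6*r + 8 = (r - 4)*(r - 2)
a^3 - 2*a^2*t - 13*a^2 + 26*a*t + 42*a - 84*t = (a - 7)*(a - 6)*(a - 2*t)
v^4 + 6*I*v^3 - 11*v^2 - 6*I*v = v*(v + I)*(v + 2*I)*(v + 3*I)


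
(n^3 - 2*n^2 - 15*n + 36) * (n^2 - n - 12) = n^5 - 3*n^4 - 25*n^3 + 75*n^2 + 144*n - 432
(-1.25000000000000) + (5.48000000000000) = 4.23000000000000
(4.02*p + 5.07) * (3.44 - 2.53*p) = -10.1706*p^2 + 1.0017*p + 17.4408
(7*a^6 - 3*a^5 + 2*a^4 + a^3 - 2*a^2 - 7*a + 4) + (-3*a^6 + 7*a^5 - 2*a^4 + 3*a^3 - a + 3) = 4*a^6 + 4*a^5 + 4*a^3 - 2*a^2 - 8*a + 7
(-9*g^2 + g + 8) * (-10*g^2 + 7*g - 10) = 90*g^4 - 73*g^3 + 17*g^2 + 46*g - 80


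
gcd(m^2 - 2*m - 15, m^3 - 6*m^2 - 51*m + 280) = m - 5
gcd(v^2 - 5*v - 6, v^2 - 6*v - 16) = 1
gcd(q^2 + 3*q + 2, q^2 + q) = q + 1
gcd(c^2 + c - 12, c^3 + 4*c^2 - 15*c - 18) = c - 3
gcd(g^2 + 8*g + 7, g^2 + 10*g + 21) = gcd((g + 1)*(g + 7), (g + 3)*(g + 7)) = g + 7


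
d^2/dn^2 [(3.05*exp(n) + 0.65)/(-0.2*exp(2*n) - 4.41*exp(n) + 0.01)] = (-0.122*exp(4*n) + 2.5861*exp(3*n) - 1.7565*exp(2*n) - 12.78097*exp(n) - 0.02897)*exp(n)/(0.008*exp(6*n) + 0.5292*exp(5*n) + 11.66766*exp(4*n) + 85.713201*exp(3*n) - 0.583383*exp(2*n) + 0.001323*exp(n) - 1.0e-6)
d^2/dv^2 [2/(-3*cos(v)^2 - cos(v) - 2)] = 2*(36*sin(v)^4 + 5*sin(v)^2 - 53*cos(v)/4 + 9*cos(3*v)/4 - 31)/(-3*sin(v)^2 + cos(v) + 5)^3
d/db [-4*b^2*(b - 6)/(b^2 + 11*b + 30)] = 4*b*(-b^3 - 22*b^2 - 24*b + 360)/(b^4 + 22*b^3 + 181*b^2 + 660*b + 900)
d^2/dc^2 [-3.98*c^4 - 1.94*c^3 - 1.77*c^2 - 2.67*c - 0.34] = -47.76*c^2 - 11.64*c - 3.54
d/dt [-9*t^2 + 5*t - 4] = 5 - 18*t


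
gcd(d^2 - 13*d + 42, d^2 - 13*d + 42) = d^2 - 13*d + 42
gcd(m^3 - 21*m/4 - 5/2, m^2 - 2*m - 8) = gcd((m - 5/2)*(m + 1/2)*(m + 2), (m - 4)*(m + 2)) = m + 2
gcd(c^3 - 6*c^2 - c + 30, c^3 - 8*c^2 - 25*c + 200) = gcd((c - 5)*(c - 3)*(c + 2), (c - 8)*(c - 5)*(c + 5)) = c - 5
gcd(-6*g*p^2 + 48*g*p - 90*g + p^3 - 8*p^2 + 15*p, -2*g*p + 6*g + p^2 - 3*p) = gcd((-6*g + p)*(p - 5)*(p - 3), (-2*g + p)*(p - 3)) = p - 3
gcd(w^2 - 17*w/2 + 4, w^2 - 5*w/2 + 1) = w - 1/2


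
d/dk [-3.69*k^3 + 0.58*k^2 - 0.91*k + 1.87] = -11.07*k^2 + 1.16*k - 0.91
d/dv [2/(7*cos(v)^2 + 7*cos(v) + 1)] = 14*(2*cos(v) + 1)*sin(v)/(7*cos(v)^2 + 7*cos(v) + 1)^2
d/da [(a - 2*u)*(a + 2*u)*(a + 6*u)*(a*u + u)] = u*(4*a^3 + 18*a^2*u + 3*a^2 - 8*a*u^2 + 12*a*u - 24*u^3 - 4*u^2)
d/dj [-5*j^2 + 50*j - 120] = 50 - 10*j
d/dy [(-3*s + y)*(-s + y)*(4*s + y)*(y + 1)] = 12*s^3 - 26*s^2*y - 13*s^2 + 4*y^3 + 3*y^2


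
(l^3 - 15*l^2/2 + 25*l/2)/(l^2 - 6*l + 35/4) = 2*l*(l - 5)/(2*l - 7)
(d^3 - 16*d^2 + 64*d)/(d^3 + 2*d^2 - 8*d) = (d^2 - 16*d + 64)/(d^2 + 2*d - 8)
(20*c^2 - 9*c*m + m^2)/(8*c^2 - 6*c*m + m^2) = (5*c - m)/(2*c - m)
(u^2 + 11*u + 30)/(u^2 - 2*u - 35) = (u + 6)/(u - 7)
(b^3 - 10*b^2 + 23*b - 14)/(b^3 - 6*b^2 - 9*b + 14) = (b - 2)/(b + 2)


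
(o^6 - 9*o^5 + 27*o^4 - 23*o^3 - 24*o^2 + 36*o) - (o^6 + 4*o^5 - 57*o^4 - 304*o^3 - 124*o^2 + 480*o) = -13*o^5 + 84*o^4 + 281*o^3 + 100*o^2 - 444*o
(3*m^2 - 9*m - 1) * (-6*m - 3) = -18*m^3 + 45*m^2 + 33*m + 3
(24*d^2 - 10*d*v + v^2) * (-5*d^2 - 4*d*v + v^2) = -120*d^4 - 46*d^3*v + 59*d^2*v^2 - 14*d*v^3 + v^4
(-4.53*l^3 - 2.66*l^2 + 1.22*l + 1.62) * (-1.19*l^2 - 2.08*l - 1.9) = 5.3907*l^5 + 12.5878*l^4 + 12.688*l^3 + 0.5886*l^2 - 5.6876*l - 3.078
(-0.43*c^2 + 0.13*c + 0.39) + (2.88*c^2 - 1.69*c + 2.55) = 2.45*c^2 - 1.56*c + 2.94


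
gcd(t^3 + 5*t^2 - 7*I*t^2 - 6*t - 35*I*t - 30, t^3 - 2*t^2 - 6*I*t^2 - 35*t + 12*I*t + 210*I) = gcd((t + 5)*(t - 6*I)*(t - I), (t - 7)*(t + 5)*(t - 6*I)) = t^2 + t*(5 - 6*I) - 30*I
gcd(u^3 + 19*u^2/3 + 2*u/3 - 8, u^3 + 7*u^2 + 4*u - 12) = u^2 + 5*u - 6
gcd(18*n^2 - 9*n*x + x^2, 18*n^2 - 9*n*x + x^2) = 18*n^2 - 9*n*x + x^2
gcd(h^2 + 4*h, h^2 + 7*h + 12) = h + 4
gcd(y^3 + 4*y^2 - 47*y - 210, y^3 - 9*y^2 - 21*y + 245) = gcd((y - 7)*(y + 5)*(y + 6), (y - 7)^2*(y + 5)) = y^2 - 2*y - 35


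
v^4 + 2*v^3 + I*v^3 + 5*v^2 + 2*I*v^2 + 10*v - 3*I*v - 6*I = (v + 2)*(v - I)^2*(v + 3*I)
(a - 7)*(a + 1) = a^2 - 6*a - 7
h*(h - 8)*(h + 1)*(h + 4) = h^4 - 3*h^3 - 36*h^2 - 32*h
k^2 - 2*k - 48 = (k - 8)*(k + 6)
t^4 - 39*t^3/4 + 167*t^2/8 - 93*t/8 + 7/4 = (t - 7)*(t - 2)*(t - 1/2)*(t - 1/4)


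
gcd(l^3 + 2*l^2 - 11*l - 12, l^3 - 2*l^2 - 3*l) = l^2 - 2*l - 3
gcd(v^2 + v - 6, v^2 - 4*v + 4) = v - 2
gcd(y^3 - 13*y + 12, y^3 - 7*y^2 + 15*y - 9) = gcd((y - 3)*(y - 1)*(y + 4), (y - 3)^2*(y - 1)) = y^2 - 4*y + 3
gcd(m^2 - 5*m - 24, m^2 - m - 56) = m - 8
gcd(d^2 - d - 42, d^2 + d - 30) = d + 6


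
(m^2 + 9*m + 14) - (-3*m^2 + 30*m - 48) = 4*m^2 - 21*m + 62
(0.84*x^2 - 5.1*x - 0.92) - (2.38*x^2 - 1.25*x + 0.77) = -1.54*x^2 - 3.85*x - 1.69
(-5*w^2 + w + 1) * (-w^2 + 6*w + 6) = 5*w^4 - 31*w^3 - 25*w^2 + 12*w + 6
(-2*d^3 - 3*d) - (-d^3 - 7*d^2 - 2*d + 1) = -d^3 + 7*d^2 - d - 1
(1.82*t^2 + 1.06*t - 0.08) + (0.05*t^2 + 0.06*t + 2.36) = 1.87*t^2 + 1.12*t + 2.28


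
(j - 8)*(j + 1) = j^2 - 7*j - 8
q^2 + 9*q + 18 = (q + 3)*(q + 6)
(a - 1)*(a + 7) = a^2 + 6*a - 7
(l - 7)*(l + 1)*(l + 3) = l^3 - 3*l^2 - 25*l - 21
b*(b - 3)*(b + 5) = b^3 + 2*b^2 - 15*b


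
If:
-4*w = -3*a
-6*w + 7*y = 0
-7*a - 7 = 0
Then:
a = -1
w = -3/4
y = -9/14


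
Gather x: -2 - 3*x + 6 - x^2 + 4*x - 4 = -x^2 + x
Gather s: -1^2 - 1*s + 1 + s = 0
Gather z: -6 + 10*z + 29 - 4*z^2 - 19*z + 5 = -4*z^2 - 9*z + 28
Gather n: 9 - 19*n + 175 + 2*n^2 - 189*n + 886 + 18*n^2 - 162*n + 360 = 20*n^2 - 370*n + 1430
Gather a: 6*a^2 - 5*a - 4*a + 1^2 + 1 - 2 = 6*a^2 - 9*a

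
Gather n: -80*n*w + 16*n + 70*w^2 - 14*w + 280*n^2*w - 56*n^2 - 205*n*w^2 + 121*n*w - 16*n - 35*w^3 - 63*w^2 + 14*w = n^2*(280*w - 56) + n*(-205*w^2 + 41*w) - 35*w^3 + 7*w^2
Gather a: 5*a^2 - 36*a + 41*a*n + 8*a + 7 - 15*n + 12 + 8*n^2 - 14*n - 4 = 5*a^2 + a*(41*n - 28) + 8*n^2 - 29*n + 15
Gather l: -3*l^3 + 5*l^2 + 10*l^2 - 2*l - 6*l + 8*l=-3*l^3 + 15*l^2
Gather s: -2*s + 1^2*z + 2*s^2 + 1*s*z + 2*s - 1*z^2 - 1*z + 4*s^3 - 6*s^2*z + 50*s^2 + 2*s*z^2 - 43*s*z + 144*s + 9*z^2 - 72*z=4*s^3 + s^2*(52 - 6*z) + s*(2*z^2 - 42*z + 144) + 8*z^2 - 72*z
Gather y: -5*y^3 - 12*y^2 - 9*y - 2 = -5*y^3 - 12*y^2 - 9*y - 2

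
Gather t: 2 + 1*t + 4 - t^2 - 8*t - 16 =-t^2 - 7*t - 10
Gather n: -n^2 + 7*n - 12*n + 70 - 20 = -n^2 - 5*n + 50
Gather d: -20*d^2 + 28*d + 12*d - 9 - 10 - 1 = -20*d^2 + 40*d - 20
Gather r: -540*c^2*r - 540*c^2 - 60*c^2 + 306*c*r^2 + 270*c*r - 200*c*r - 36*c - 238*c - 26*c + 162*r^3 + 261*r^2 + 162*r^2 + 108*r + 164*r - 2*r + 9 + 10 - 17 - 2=-600*c^2 - 300*c + 162*r^3 + r^2*(306*c + 423) + r*(-540*c^2 + 70*c + 270)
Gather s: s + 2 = s + 2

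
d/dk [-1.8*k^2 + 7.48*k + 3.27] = 7.48 - 3.6*k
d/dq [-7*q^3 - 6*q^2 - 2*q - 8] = -21*q^2 - 12*q - 2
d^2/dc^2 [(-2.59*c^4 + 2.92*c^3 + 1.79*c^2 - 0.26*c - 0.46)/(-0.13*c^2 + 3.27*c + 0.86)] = (0.087542*c^6 - 6.606054*c^5 + 164.430294*c^4 + 51.92505*c^3 - 27.437064*c^2 - 13.95666*c + 5.830212)/(0.002197*c^6 - 0.165789*c^5 + 4.126629*c^4 - 32.772267*c^3 - 27.299238*c^2 - 7.255476*c - 0.636056)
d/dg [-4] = 0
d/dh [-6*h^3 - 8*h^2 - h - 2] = -18*h^2 - 16*h - 1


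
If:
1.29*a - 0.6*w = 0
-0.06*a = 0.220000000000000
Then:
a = -3.67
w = -7.88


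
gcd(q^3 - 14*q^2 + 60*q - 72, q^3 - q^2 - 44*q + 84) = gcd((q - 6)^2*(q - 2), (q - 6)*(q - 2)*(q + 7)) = q^2 - 8*q + 12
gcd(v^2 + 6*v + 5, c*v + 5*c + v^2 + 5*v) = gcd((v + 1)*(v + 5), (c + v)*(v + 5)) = v + 5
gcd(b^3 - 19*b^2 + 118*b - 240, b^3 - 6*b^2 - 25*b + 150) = b^2 - 11*b + 30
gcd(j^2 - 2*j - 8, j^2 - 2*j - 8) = j^2 - 2*j - 8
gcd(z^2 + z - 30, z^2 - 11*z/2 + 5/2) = z - 5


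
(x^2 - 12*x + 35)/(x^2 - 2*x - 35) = (x - 5)/(x + 5)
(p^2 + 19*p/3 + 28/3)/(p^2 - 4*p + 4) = (3*p^2 + 19*p + 28)/(3*(p^2 - 4*p + 4))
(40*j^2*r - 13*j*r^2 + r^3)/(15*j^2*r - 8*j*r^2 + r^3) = (-8*j + r)/(-3*j + r)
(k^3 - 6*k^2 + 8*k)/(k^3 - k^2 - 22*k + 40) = k/(k + 5)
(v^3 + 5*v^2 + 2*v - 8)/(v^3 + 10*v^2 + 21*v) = (v^3 + 5*v^2 + 2*v - 8)/(v*(v^2 + 10*v + 21))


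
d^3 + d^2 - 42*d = d*(d - 6)*(d + 7)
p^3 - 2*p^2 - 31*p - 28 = (p - 7)*(p + 1)*(p + 4)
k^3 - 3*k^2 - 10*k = k*(k - 5)*(k + 2)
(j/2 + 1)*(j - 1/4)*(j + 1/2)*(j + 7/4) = j^4/2 + 2*j^3 + 69*j^2/32 + 13*j/64 - 7/32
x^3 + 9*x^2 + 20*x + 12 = (x + 1)*(x + 2)*(x + 6)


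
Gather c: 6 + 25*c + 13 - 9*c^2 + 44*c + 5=-9*c^2 + 69*c + 24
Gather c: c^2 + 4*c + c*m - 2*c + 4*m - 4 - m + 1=c^2 + c*(m + 2) + 3*m - 3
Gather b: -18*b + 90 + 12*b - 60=30 - 6*b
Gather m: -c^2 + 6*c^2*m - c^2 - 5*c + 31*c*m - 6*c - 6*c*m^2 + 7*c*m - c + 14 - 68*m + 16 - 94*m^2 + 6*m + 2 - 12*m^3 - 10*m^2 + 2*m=-2*c^2 - 12*c - 12*m^3 + m^2*(-6*c - 104) + m*(6*c^2 + 38*c - 60) + 32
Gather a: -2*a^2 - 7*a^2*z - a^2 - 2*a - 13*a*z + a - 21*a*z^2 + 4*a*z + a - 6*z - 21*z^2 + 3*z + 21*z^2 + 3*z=a^2*(-7*z - 3) + a*(-21*z^2 - 9*z)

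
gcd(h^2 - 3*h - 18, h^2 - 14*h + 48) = h - 6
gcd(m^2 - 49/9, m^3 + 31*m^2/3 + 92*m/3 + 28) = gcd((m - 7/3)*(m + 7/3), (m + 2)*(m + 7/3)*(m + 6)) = m + 7/3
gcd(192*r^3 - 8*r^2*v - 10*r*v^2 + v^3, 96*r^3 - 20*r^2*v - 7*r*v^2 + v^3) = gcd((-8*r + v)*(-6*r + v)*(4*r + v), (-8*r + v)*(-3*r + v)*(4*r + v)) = 32*r^2 + 4*r*v - v^2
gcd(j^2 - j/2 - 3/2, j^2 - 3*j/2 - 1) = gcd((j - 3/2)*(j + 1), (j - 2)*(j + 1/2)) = 1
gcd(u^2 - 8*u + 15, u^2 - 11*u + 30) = u - 5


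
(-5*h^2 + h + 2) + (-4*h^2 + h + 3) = -9*h^2 + 2*h + 5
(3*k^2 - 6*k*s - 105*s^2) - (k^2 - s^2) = 2*k^2 - 6*k*s - 104*s^2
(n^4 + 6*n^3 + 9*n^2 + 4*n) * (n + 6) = n^5 + 12*n^4 + 45*n^3 + 58*n^2 + 24*n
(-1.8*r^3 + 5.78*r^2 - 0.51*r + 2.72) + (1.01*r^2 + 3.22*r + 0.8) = -1.8*r^3 + 6.79*r^2 + 2.71*r + 3.52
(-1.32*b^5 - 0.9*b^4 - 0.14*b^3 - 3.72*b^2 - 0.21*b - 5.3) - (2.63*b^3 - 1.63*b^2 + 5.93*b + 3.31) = -1.32*b^5 - 0.9*b^4 - 2.77*b^3 - 2.09*b^2 - 6.14*b - 8.61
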